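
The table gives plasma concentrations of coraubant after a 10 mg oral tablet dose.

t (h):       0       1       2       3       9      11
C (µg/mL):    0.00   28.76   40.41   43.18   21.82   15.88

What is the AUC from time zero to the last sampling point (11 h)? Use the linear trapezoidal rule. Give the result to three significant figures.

AUC = 323 µg/mL·h

Trapezoidal AUC_0→11:
  [0→1]: (0.00+28.76)/2 × 1 = 14.38
  [1→2]: (28.76+40.41)/2 × 1 = 34.585
  [2→3]: (40.41+43.18)/2 × 1 = 41.795
  [3→9]: (43.18+21.82)/2 × 6 = 195.0
  [9→11]: (21.82+15.88)/2 × 2 = 37.7
  Sum = 323.46 µg/mL·h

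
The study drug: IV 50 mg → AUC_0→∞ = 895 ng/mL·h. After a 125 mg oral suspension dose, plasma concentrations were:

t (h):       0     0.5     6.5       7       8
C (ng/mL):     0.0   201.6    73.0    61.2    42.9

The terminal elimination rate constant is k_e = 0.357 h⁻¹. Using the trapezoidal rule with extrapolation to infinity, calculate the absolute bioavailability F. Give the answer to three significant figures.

Trapezoidal AUC_0→8 (oral suspension):
  [0→0.5]: (0.0+201.6)/2 × 0.5 = 50.4
  [0.5→6.5]: (201.6+73.0)/2 × 6 = 823.8
  [6.5→7]: (73.0+61.2)/2 × 0.5 = 33.55
  [7→8]: (61.2+42.9)/2 × 1 = 52.05
  Sum = 959.8 ng/mL·h
Tail: C_last/k_e = 42.9/0.357 = 120.168
AUC_0→∞ (oral suspension) = 959.8 + 120.168 = 1079.968 ng/mL·h
F = (AUC_ev/D_ev)/(AUC_iv/D_iv) = (1079.968/125)/(895/50) = 8.639744/17.9 = 0.4827

F = 0.483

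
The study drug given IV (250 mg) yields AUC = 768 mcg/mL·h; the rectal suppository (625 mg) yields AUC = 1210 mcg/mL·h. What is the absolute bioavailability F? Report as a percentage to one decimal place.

F = (AUC_ev / D_ev) / (AUC_iv / D_iv)
  = (1210/625) / (768/250)
  = 1.936 / 3.072 = 0.6302
  = 63.02%

F = 63.0%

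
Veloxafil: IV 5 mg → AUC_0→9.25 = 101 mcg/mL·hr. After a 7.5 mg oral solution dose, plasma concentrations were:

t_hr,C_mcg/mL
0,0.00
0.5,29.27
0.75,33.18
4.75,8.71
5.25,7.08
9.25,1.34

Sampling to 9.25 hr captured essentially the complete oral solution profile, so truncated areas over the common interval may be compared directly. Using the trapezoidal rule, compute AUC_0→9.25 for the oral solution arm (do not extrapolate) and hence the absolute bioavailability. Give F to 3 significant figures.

Trapezoidal AUC_0→9.25 (oral solution):
  [0→0.5]: (0.00+29.27)/2 × 0.5 = 7.3175
  [0.5→0.75]: (29.27+33.18)/2 × 0.25 = 7.80625
  [0.75→4.75]: (33.18+8.71)/2 × 4 = 83.78
  [4.75→5.25]: (8.71+7.08)/2 × 0.5 = 3.9475
  [5.25→9.25]: (7.08+1.34)/2 × 4 = 16.84
  Sum = 119.69125 mcg/mL·hr
F = (AUC_ev/D_ev)/(AUC_iv/D_iv) = (119.69125/7.5)/(101/5) = 15.9588/20.2 = 0.7900

F = 0.790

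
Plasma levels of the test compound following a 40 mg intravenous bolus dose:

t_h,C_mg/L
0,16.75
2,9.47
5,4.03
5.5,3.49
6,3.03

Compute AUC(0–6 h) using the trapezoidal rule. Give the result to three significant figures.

AUC = 50.0 mg/L·h

Trapezoidal AUC_0→6:
  [0→2]: (16.75+9.47)/2 × 2 = 26.22
  [2→5]: (9.47+4.03)/2 × 3 = 20.25
  [5→5.5]: (4.03+3.49)/2 × 0.5 = 1.88
  [5.5→6]: (3.49+3.03)/2 × 0.5 = 1.63
  Sum = 49.98 mg/L·h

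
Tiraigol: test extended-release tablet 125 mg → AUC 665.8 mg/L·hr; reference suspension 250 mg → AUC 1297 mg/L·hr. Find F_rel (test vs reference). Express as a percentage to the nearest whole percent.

F_rel = 103%

F_rel = (AUC_test/D_test) / (AUC_ref/D_ref)
      = (665.8/125) / (1297/250)
      = 5.3264 / 5.188 = 1.0267 = 102.67%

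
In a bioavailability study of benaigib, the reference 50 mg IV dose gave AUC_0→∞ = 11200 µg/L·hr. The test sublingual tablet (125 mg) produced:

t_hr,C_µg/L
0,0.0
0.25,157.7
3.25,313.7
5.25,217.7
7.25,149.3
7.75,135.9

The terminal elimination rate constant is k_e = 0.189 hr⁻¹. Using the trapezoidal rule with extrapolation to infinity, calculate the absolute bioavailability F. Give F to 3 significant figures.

F = 0.0863

Trapezoidal AUC_0→7.75 (sublingual tablet):
  [0→0.25]: (0.0+157.7)/2 × 0.25 = 19.7125
  [0.25→3.25]: (157.7+313.7)/2 × 3 = 707.1
  [3.25→5.25]: (313.7+217.7)/2 × 2 = 531.4
  [5.25→7.25]: (217.7+149.3)/2 × 2 = 367.0
  [7.25→7.75]: (149.3+135.9)/2 × 0.5 = 71.3
  Sum = 1696.5125 µg/L·hr
Tail: C_last/k_e = 135.9/0.189 = 719.048
AUC_0→∞ (sublingual tablet) = 1696.5125 + 719.048 = 2415.5605 µg/L·hr
F = (AUC_ev/D_ev)/(AUC_iv/D_iv) = (2415.5605/125)/(11200/50) = 19.324484/224 = 0.0863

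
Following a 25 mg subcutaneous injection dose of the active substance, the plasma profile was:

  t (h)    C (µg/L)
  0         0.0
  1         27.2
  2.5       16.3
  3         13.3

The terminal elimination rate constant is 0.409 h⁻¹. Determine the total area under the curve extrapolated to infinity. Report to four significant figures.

AUC = 86.14 µg/L·h

Trapezoidal AUC_0→3:
  [0→1]: (0.0+27.2)/2 × 1 = 13.6
  [1→2.5]: (27.2+16.3)/2 × 1.5 = 32.625
  [2.5→3]: (16.3+13.3)/2 × 0.5 = 7.4
  Sum = 53.625 µg/L·h
Extrapolated tail: C_last / k_e = 13.3 / 0.409 = 32.518
AUC_0→∞ = 53.625 + 32.518 = 86.143 µg/L·h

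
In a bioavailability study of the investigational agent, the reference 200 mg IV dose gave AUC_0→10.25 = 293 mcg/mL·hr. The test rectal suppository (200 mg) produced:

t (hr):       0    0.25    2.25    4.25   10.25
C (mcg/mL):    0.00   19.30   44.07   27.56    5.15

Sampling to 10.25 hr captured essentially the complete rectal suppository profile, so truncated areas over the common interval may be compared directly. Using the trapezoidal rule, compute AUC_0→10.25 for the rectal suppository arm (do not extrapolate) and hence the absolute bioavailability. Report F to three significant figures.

Trapezoidal AUC_0→10.25 (rectal suppository):
  [0→0.25]: (0.00+19.30)/2 × 0.25 = 2.4125
  [0.25→2.25]: (19.30+44.07)/2 × 2 = 63.37
  [2.25→4.25]: (44.07+27.56)/2 × 2 = 71.63
  [4.25→10.25]: (27.56+5.15)/2 × 6 = 98.13
  Sum = 235.5425 mcg/mL·hr
F = (AUC_ev/D_ev)/(AUC_iv/D_iv) = (235.5425/200)/(293/200) = 1.1777125/1.465 = 0.8039

F = 0.804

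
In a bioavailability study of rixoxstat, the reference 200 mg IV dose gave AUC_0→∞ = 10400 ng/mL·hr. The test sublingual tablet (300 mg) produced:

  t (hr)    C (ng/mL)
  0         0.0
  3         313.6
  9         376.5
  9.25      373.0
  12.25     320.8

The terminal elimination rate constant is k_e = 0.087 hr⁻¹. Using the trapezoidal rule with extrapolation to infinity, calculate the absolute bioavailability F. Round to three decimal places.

Trapezoidal AUC_0→12.25 (sublingual tablet):
  [0→3]: (0.0+313.6)/2 × 3 = 470.4
  [3→9]: (313.6+376.5)/2 × 6 = 2070.3
  [9→9.25]: (376.5+373.0)/2 × 0.25 = 93.6875
  [9.25→12.25]: (373.0+320.8)/2 × 3 = 1040.7
  Sum = 3675.0875 ng/mL·hr
Tail: C_last/k_e = 320.8/0.087 = 3687.356
AUC_0→∞ (sublingual tablet) = 3675.0875 + 3687.356 = 7362.4435 ng/mL·hr
F = (AUC_ev/D_ev)/(AUC_iv/D_iv) = (7362.4435/300)/(10400/200) = 24.5415/52 = 0.4720

F = 0.472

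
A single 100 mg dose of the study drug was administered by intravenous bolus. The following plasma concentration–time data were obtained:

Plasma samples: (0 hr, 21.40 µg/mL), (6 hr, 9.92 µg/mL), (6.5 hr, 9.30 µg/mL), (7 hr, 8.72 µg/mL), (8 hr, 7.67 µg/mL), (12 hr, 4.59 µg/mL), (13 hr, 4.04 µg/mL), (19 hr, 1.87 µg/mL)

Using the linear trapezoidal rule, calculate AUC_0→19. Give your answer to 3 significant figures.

Trapezoidal AUC_0→19:
  [0→6]: (21.40+9.92)/2 × 6 = 93.96
  [6→6.5]: (9.92+9.30)/2 × 0.5 = 4.805
  [6.5→7]: (9.30+8.72)/2 × 0.5 = 4.505
  [7→8]: (8.72+7.67)/2 × 1 = 8.195
  [8→12]: (7.67+4.59)/2 × 4 = 24.52
  [12→13]: (4.59+4.04)/2 × 1 = 4.315
  [13→19]: (4.04+1.87)/2 × 6 = 17.73
  Sum = 158.03 µg/mL·hr

AUC = 158 µg/mL·hr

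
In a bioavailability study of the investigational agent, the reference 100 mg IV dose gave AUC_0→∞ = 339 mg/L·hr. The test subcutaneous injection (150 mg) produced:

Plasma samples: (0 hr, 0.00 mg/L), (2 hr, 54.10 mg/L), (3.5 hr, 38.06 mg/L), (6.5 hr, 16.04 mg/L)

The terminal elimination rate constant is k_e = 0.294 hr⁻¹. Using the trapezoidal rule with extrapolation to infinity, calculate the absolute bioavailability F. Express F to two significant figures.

Trapezoidal AUC_0→6.5 (subcutaneous injection):
  [0→2]: (0.00+54.10)/2 × 2 = 54.1
  [2→3.5]: (54.10+38.06)/2 × 1.5 = 69.12
  [3.5→6.5]: (38.06+16.04)/2 × 3 = 81.15
  Sum = 204.37 mg/L·hr
Tail: C_last/k_e = 16.04/0.294 = 54.558
AUC_0→∞ (subcutaneous injection) = 204.37 + 54.558 = 258.928 mg/L·hr
F = (AUC_ev/D_ev)/(AUC_iv/D_iv) = (258.928/150)/(339/100) = 1.72619/3.39 = 0.5092

F = 0.51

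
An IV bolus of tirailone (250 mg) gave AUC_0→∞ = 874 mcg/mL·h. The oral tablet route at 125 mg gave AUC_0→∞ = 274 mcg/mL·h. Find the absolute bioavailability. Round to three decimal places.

F = (AUC_ev / D_ev) / (AUC_iv / D_iv)
  = (274/125) / (874/250)
  = 2.192 / 3.496 = 0.6270

F = 0.627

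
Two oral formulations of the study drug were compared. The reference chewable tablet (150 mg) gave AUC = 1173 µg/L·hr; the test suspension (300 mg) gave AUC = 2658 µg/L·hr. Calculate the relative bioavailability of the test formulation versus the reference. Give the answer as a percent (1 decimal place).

F_rel = 113.3%

F_rel = (AUC_test/D_test) / (AUC_ref/D_ref)
      = (2658/300) / (1173/150)
      = 8.86 / 7.82 = 1.1330 = 113.30%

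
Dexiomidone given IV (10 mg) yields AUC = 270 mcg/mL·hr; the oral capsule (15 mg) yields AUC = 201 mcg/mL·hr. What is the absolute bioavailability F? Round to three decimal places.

F = 0.496

F = (AUC_ev / D_ev) / (AUC_iv / D_iv)
  = (201/15) / (270/10)
  = 13.4 / 27 = 0.4963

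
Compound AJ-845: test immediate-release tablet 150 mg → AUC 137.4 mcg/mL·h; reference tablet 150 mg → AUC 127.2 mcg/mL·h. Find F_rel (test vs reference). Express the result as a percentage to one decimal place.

F_rel = (AUC_test/D_test) / (AUC_ref/D_ref)
      = (137.4/150) / (127.2/150)
      = 0.916 / 0.848 = 1.0802 = 108.02%

F_rel = 108.0%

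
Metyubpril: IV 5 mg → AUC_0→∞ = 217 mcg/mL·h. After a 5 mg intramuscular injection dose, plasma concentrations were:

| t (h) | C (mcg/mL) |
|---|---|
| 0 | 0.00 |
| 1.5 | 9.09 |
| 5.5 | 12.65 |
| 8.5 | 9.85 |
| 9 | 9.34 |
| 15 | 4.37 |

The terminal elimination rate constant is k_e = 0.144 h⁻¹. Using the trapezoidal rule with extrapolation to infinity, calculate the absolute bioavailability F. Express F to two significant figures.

F = 0.74

Trapezoidal AUC_0→15 (intramuscular injection):
  [0→1.5]: (0.00+9.09)/2 × 1.5 = 6.8175
  [1.5→5.5]: (9.09+12.65)/2 × 4 = 43.48
  [5.5→8.5]: (12.65+9.85)/2 × 3 = 33.75
  [8.5→9]: (9.85+9.34)/2 × 0.5 = 4.7975
  [9→15]: (9.34+4.37)/2 × 6 = 41.13
  Sum = 129.975 mcg/mL·h
Tail: C_last/k_e = 4.37/0.144 = 30.347
AUC_0→∞ (intramuscular injection) = 129.975 + 30.347 = 160.322 mcg/mL·h
F = (AUC_ev/D_ev)/(AUC_iv/D_iv) = (160.322/5)/(217/5) = 32.0644/43.4 = 0.7388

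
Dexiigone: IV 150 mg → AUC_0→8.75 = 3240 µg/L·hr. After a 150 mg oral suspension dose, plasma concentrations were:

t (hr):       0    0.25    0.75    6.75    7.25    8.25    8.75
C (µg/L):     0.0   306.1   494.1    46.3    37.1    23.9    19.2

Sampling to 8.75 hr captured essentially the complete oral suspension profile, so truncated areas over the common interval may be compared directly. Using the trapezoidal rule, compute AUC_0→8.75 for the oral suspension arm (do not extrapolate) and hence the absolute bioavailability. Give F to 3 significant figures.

Trapezoidal AUC_0→8.75 (oral suspension):
  [0→0.25]: (0.0+306.1)/2 × 0.25 = 38.2625
  [0.25→0.75]: (306.1+494.1)/2 × 0.5 = 200.05
  [0.75→6.75]: (494.1+46.3)/2 × 6 = 1621.2
  [6.75→7.25]: (46.3+37.1)/2 × 0.5 = 20.85
  [7.25→8.25]: (37.1+23.9)/2 × 1 = 30.5
  [8.25→8.75]: (23.9+19.2)/2 × 0.5 = 10.775
  Sum = 1921.6375 µg/L·hr
F = (AUC_ev/D_ev)/(AUC_iv/D_iv) = (1921.6375/150)/(3240/150) = 12.8109/21.6 = 0.5931

F = 0.593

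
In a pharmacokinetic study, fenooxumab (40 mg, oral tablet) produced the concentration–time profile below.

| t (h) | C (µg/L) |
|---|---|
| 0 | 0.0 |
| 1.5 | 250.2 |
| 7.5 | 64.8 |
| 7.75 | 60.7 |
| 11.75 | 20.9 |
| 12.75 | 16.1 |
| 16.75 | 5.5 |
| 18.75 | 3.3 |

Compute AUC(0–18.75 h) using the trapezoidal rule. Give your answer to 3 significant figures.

Trapezoidal AUC_0→18.75:
  [0→1.5]: (0.0+250.2)/2 × 1.5 = 187.65
  [1.5→7.5]: (250.2+64.8)/2 × 6 = 945.0
  [7.5→7.75]: (64.8+60.7)/2 × 0.25 = 15.6875
  [7.75→11.75]: (60.7+20.9)/2 × 4 = 163.2
  [11.75→12.75]: (20.9+16.1)/2 × 1 = 18.5
  [12.75→16.75]: (16.1+5.5)/2 × 4 = 43.2
  [16.75→18.75]: (5.5+3.3)/2 × 2 = 8.8
  Sum = 1382.0375 µg/L·h

AUC = 1380 µg/L·h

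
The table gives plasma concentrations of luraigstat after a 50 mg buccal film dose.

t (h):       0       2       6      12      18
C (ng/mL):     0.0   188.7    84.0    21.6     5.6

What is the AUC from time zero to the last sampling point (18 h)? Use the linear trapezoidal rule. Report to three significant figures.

Trapezoidal AUC_0→18:
  [0→2]: (0.0+188.7)/2 × 2 = 188.7
  [2→6]: (188.7+84.0)/2 × 4 = 545.4
  [6→12]: (84.0+21.6)/2 × 6 = 316.8
  [12→18]: (21.6+5.6)/2 × 6 = 81.6
  Sum = 1132.5 ng/mL·h

AUC = 1130 ng/mL·h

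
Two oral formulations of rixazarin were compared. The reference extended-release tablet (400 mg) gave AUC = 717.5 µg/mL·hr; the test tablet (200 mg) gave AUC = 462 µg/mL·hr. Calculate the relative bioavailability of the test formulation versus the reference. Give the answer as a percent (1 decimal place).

F_rel = (AUC_test/D_test) / (AUC_ref/D_ref)
      = (462/200) / (717.5/400)
      = 2.31 / 1.79375 = 1.2878 = 128.78%

F_rel = 128.8%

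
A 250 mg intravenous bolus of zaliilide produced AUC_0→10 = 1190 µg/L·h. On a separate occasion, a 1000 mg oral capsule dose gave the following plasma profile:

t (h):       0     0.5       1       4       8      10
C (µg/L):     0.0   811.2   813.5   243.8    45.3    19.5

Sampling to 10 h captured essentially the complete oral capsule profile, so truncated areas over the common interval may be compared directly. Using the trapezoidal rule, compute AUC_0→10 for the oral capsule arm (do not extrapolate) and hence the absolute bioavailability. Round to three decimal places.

Trapezoidal AUC_0→10 (oral capsule):
  [0→0.5]: (0.0+811.2)/2 × 0.5 = 202.8
  [0.5→1]: (811.2+813.5)/2 × 0.5 = 406.175
  [1→4]: (813.5+243.8)/2 × 3 = 1585.95
  [4→8]: (243.8+45.3)/2 × 4 = 578.2
  [8→10]: (45.3+19.5)/2 × 2 = 64.8
  Sum = 2837.925 µg/L·h
F = (AUC_ev/D_ev)/(AUC_iv/D_iv) = (2837.925/1000)/(1190/250) = 2.837925/4.76 = 0.5962

F = 0.596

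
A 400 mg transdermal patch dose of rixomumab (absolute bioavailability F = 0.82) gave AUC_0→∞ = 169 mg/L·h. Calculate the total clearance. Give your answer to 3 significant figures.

CL = F × Dose / AUC_0→∞
   = 0.82 × 400 / 169 = 1.94083 L/h

CL = 1.94 L/h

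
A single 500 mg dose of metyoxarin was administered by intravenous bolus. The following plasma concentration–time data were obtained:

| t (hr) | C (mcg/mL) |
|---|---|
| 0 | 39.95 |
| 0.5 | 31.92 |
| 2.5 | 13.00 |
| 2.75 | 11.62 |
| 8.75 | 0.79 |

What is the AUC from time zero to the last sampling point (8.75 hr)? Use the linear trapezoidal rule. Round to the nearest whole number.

AUC = 103 mcg/mL·hr

Trapezoidal AUC_0→8.75:
  [0→0.5]: (39.95+31.92)/2 × 0.5 = 17.9675
  [0.5→2.5]: (31.92+13.00)/2 × 2 = 44.92
  [2.5→2.75]: (13.00+11.62)/2 × 0.25 = 3.0775
  [2.75→8.75]: (11.62+0.79)/2 × 6 = 37.23
  Sum = 103.195 mcg/mL·hr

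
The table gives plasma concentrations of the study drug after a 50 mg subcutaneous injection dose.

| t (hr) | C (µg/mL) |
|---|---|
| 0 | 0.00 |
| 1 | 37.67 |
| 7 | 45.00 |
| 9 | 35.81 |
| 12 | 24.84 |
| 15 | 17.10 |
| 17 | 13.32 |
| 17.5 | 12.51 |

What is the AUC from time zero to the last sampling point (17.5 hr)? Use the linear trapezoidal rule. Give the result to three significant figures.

AUC = 538 µg/mL·hr

Trapezoidal AUC_0→17.5:
  [0→1]: (0.00+37.67)/2 × 1 = 18.835
  [1→7]: (37.67+45.00)/2 × 6 = 248.01
  [7→9]: (45.00+35.81)/2 × 2 = 80.81
  [9→12]: (35.81+24.84)/2 × 3 = 90.975
  [12→15]: (24.84+17.10)/2 × 3 = 62.91
  [15→17]: (17.10+13.32)/2 × 2 = 30.42
  [17→17.5]: (13.32+12.51)/2 × 0.5 = 6.4575
  Sum = 538.4175 µg/mL·hr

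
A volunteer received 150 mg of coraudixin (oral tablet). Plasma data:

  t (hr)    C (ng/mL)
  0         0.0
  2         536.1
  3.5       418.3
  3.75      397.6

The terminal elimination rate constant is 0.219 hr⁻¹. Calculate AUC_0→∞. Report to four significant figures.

Trapezoidal AUC_0→3.75:
  [0→2]: (0.0+536.1)/2 × 2 = 536.1
  [2→3.5]: (536.1+418.3)/2 × 1.5 = 715.8
  [3.5→3.75]: (418.3+397.6)/2 × 0.25 = 101.9875
  Sum = 1353.8875 ng/mL·hr
Extrapolated tail: C_last / k_e = 397.6 / 0.219 = 1815.525
AUC_0→∞ = 1353.8875 + 1815.525 = 3169.4125 ng/mL·hr

AUC = 3169 ng/mL·hr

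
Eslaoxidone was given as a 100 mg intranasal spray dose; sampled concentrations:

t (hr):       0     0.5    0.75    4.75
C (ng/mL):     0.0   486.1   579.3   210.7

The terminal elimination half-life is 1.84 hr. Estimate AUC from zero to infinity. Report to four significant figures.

Trapezoidal AUC_0→4.75:
  [0→0.5]: (0.0+486.1)/2 × 0.5 = 121.525
  [0.5→0.75]: (486.1+579.3)/2 × 0.25 = 133.175
  [0.75→4.75]: (579.3+210.7)/2 × 4 = 1580.0
  Sum = 1834.7 ng/mL·hr
k_e = ln2 / t½ = 0.693147 / 1.84 = 0.3767 hr^-1
Extrapolated tail: C_last / k_e = 210.7 / 0.3767 = 559.331
AUC_0→∞ = 1834.7 + 559.331 = 2394.031 ng/mL·hr

AUC = 2394 ng/mL·hr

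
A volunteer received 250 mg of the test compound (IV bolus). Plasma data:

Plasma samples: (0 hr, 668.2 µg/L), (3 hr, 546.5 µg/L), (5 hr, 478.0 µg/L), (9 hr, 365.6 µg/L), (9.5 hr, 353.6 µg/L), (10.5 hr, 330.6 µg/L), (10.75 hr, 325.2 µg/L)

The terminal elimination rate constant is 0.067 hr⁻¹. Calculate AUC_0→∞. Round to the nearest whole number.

AUC = 9991 µg/L·hr

Trapezoidal AUC_0→10.75:
  [0→3]: (668.2+546.5)/2 × 3 = 1822.05
  [3→5]: (546.5+478.0)/2 × 2 = 1024.5
  [5→9]: (478.0+365.6)/2 × 4 = 1687.2
  [9→9.5]: (365.6+353.6)/2 × 0.5 = 179.8
  [9.5→10.5]: (353.6+330.6)/2 × 1 = 342.1
  [10.5→10.75]: (330.6+325.2)/2 × 0.25 = 81.975
  Sum = 5137.625 µg/L·hr
Extrapolated tail: C_last / k_e = 325.2 / 0.067 = 4853.731
AUC_0→∞ = 5137.625 + 4853.731 = 9991.356 µg/L·hr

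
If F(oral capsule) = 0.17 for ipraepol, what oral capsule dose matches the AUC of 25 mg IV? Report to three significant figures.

For equal systemic exposure: F × D_ev = D_iv
D_ev = D_iv / F = 25 / 0.17 = 147.059 mg

D_oral = 147 mg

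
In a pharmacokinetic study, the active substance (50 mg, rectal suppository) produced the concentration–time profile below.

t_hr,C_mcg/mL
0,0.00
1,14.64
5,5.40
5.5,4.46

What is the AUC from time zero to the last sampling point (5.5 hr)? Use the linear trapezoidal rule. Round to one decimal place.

Trapezoidal AUC_0→5.5:
  [0→1]: (0.00+14.64)/2 × 1 = 7.32
  [1→5]: (14.64+5.40)/2 × 4 = 40.08
  [5→5.5]: (5.40+4.46)/2 × 0.5 = 2.465
  Sum = 49.865 mcg/mL·hr

AUC = 49.9 mcg/mL·hr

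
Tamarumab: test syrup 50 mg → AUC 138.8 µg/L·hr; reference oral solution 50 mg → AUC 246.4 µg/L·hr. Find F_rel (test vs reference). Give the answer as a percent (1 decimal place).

F_rel = 56.3%

F_rel = (AUC_test/D_test) / (AUC_ref/D_ref)
      = (138.8/50) / (246.4/50)
      = 2.776 / 4.928 = 0.5633 = 56.33%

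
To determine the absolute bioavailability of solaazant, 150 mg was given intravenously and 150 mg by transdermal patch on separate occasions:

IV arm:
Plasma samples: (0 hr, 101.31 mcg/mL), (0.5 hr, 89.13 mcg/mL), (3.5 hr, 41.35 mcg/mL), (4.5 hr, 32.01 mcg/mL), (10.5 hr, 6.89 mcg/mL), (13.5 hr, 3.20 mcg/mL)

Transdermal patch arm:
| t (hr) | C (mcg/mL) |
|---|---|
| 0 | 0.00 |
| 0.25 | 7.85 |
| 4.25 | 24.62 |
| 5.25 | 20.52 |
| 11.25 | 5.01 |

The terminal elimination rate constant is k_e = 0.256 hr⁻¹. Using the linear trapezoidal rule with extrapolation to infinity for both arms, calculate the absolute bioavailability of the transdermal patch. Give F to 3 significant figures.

F = 0.435

Trapezoidal AUC_0→13.5 (IV):
  [0→0.5]: (101.31+89.13)/2 × 0.5 = 47.61
  [0.5→3.5]: (89.13+41.35)/2 × 3 = 195.72
  [3.5→4.5]: (41.35+32.01)/2 × 1 = 36.68
  [4.5→10.5]: (32.01+6.89)/2 × 6 = 116.7
  [10.5→13.5]: (6.89+3.20)/2 × 3 = 15.135
  Sum = 411.845 mcg/mL·hr
IV tail: 3.20/0.256 = 12.500; AUC_iv,0→∞ = 411.845 + 12.500 = 424.345 mcg/mL·hr
Trapezoidal AUC_0→11.25 (transdermal patch):
  [0→0.25]: (0.00+7.85)/2 × 0.25 = 0.98125
  [0.25→4.25]: (7.85+24.62)/2 × 4 = 64.94
  [4.25→5.25]: (24.62+20.52)/2 × 1 = 22.57
  [5.25→11.25]: (20.52+5.01)/2 × 6 = 76.59
  Sum = 165.08125 mcg/mL·hr
transdermal patch tail: 5.01/0.256 = 19.570; AUC_ev,0→∞ = 165.08125 + 19.570 = 184.65125 mcg/mL·hr
F = (AUC_ev/D_ev)/(AUC_iv/D_iv) = (184.65125/150)/(424.345/150) = 1.23101/2.82897 = 0.4351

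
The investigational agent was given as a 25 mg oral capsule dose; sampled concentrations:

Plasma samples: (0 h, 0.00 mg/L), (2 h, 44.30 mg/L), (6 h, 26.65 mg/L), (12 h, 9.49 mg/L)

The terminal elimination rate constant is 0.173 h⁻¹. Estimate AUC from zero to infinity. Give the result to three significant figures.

AUC = 349 mg/L·h

Trapezoidal AUC_0→12:
  [0→2]: (0.00+44.30)/2 × 2 = 44.3
  [2→6]: (44.30+26.65)/2 × 4 = 141.9
  [6→12]: (26.65+9.49)/2 × 6 = 108.42
  Sum = 294.62 mg/L·h
Extrapolated tail: C_last / k_e = 9.49 / 0.173 = 54.855
AUC_0→∞ = 294.62 + 54.855 = 349.475 mg/L·h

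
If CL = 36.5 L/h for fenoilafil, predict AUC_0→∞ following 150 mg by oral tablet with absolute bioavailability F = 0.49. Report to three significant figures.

AUC = 2.01 mg/L·h

AUC_0→∞ = F × Dose / CL
        = 0.49 × 150 / 36.5 = 2.0137 mg/L·h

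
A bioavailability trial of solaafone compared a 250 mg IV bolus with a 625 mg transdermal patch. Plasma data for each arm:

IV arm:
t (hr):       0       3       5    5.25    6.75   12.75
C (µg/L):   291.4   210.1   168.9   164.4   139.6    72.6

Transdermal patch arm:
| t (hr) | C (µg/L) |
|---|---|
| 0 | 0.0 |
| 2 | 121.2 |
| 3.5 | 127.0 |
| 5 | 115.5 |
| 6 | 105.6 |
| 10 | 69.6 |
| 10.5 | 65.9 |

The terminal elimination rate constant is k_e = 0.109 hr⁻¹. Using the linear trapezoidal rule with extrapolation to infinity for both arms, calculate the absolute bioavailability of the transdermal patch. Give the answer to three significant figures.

F = 0.235

Trapezoidal AUC_0→12.75 (IV):
  [0→3]: (291.4+210.1)/2 × 3 = 752.25
  [3→5]: (210.1+168.9)/2 × 2 = 379.0
  [5→5.25]: (168.9+164.4)/2 × 0.25 = 41.6625
  [5.25→6.75]: (164.4+139.6)/2 × 1.5 = 228.0
  [6.75→12.75]: (139.6+72.6)/2 × 6 = 636.6
  Sum = 2037.5125 µg/L·hr
IV tail: 72.6/0.109 = 666.055; AUC_iv,0→∞ = 2037.5125 + 666.055 = 2703.5675 µg/L·hr
Trapezoidal AUC_0→10.5 (transdermal patch):
  [0→2]: (0.0+121.2)/2 × 2 = 121.2
  [2→3.5]: (121.2+127.0)/2 × 1.5 = 186.15
  [3.5→5]: (127.0+115.5)/2 × 1.5 = 181.875
  [5→6]: (115.5+105.6)/2 × 1 = 110.55
  [6→10]: (105.6+69.6)/2 × 4 = 350.4
  [10→10.5]: (69.6+65.9)/2 × 0.5 = 33.875
  Sum = 984.05 µg/L·hr
transdermal patch tail: 65.9/0.109 = 604.587; AUC_ev,0→∞ = 984.05 + 604.587 = 1588.637 µg/L·hr
F = (AUC_ev/D_ev)/(AUC_iv/D_iv) = (1588.637/625)/(2703.5675/250) = 2.5418192/10.81427 = 0.2350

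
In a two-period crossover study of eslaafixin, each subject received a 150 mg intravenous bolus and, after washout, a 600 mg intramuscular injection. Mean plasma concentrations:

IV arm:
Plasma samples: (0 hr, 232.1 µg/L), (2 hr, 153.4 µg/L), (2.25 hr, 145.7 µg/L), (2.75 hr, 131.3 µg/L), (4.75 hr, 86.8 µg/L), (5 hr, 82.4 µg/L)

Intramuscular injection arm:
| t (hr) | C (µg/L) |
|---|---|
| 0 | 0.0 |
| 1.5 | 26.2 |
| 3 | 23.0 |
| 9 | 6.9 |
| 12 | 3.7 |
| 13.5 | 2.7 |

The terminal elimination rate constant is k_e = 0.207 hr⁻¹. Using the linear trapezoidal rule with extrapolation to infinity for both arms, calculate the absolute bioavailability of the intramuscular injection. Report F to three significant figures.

F = 0.0398

Trapezoidal AUC_0→5 (IV):
  [0→2]: (232.1+153.4)/2 × 2 = 385.5
  [2→2.25]: (153.4+145.7)/2 × 0.25 = 37.3875
  [2.25→2.75]: (145.7+131.3)/2 × 0.5 = 69.25
  [2.75→4.75]: (131.3+86.8)/2 × 2 = 218.1
  [4.75→5]: (86.8+82.4)/2 × 0.25 = 21.15
  Sum = 731.3875 µg/L·hr
IV tail: 82.4/0.207 = 398.068; AUC_iv,0→∞ = 731.3875 + 398.068 = 1129.4555 µg/L·hr
Trapezoidal AUC_0→13.5 (intramuscular injection):
  [0→1.5]: (0.0+26.2)/2 × 1.5 = 19.65
  [1.5→3]: (26.2+23.0)/2 × 1.5 = 36.9
  [3→9]: (23.0+6.9)/2 × 6 = 89.7
  [9→12]: (6.9+3.7)/2 × 3 = 15.9
  [12→13.5]: (3.7+2.7)/2 × 1.5 = 4.8
  Sum = 166.95 µg/L·hr
intramuscular injection tail: 2.7/0.207 = 13.043; AUC_ev,0→∞ = 166.95 + 13.043 = 179.993 µg/L·hr
F = (AUC_ev/D_ev)/(AUC_iv/D_iv) = (179.993/600)/(1129.4555/150) = 0.299988/7.5297 = 0.0398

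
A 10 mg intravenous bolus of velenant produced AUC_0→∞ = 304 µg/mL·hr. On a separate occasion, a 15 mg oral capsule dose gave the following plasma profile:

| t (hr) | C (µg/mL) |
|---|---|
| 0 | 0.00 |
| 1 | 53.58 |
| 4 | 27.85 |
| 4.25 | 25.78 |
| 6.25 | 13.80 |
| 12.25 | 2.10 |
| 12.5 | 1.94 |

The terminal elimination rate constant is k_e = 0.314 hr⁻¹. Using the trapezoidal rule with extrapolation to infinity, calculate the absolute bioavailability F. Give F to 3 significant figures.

F = 0.547

Trapezoidal AUC_0→12.5 (oral capsule):
  [0→1]: (0.00+53.58)/2 × 1 = 26.79
  [1→4]: (53.58+27.85)/2 × 3 = 122.145
  [4→4.25]: (27.85+25.78)/2 × 0.25 = 6.70375
  [4.25→6.25]: (25.78+13.80)/2 × 2 = 39.58
  [6.25→12.25]: (13.80+2.10)/2 × 6 = 47.7
  [12.25→12.5]: (2.10+1.94)/2 × 0.25 = 0.505
  Sum = 243.42375 µg/mL·hr
Tail: C_last/k_e = 1.94/0.314 = 6.178
AUC_0→∞ (oral capsule) = 243.42375 + 6.178 = 249.60175 µg/mL·hr
F = (AUC_ev/D_ev)/(AUC_iv/D_iv) = (249.60175/15)/(304/10) = 16.6401/30.4 = 0.5474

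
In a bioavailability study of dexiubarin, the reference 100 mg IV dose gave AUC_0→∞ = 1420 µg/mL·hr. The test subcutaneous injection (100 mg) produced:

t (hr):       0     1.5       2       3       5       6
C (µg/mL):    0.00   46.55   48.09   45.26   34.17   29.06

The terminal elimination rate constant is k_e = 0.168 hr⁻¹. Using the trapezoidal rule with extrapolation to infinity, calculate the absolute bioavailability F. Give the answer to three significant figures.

F = 0.274

Trapezoidal AUC_0→6 (subcutaneous injection):
  [0→1.5]: (0.00+46.55)/2 × 1.5 = 34.9125
  [1.5→2]: (46.55+48.09)/2 × 0.5 = 23.66
  [2→3]: (48.09+45.26)/2 × 1 = 46.675
  [3→5]: (45.26+34.17)/2 × 2 = 79.43
  [5→6]: (34.17+29.06)/2 × 1 = 31.615
  Sum = 216.2925 µg/mL·hr
Tail: C_last/k_e = 29.06/0.168 = 172.976
AUC_0→∞ (subcutaneous injection) = 216.2925 + 172.976 = 389.2685 µg/mL·hr
F = (AUC_ev/D_ev)/(AUC_iv/D_iv) = (389.2685/100)/(1420/100) = 3.892685/14.2 = 0.2741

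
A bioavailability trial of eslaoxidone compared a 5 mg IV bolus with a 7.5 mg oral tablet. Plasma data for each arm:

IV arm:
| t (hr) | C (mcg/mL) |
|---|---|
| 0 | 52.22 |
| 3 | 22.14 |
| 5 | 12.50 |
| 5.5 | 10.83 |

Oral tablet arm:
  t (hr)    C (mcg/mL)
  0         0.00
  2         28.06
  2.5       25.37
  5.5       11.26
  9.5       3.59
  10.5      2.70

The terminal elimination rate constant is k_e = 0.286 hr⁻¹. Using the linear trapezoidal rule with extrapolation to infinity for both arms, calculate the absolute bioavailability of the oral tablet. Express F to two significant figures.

Trapezoidal AUC_0→5.5 (IV):
  [0→3]: (52.22+22.14)/2 × 3 = 111.54
  [3→5]: (22.14+12.50)/2 × 2 = 34.64
  [5→5.5]: (12.50+10.83)/2 × 0.5 = 5.8325
  Sum = 152.0125 mcg/mL·hr
IV tail: 10.83/0.286 = 37.867; AUC_iv,0→∞ = 152.0125 + 37.867 = 189.8795 mcg/mL·hr
Trapezoidal AUC_0→10.5 (oral tablet):
  [0→2]: (0.00+28.06)/2 × 2 = 28.06
  [2→2.5]: (28.06+25.37)/2 × 0.5 = 13.3575
  [2.5→5.5]: (25.37+11.26)/2 × 3 = 54.945
  [5.5→9.5]: (11.26+3.59)/2 × 4 = 29.7
  [9.5→10.5]: (3.59+2.70)/2 × 1 = 3.145
  Sum = 129.2075 mcg/mL·hr
oral tablet tail: 2.70/0.286 = 9.441; AUC_ev,0→∞ = 129.2075 + 9.441 = 138.6485 mcg/mL·hr
F = (AUC_ev/D_ev)/(AUC_iv/D_iv) = (138.6485/7.5)/(189.8795/5) = 18.4865/37.9759 = 0.4868

F = 0.49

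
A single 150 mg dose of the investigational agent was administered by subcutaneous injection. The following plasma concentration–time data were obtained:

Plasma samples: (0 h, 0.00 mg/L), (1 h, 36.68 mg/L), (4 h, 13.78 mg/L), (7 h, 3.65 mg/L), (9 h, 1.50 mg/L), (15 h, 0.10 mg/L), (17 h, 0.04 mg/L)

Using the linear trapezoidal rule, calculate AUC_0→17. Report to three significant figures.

AUC = 130 mg/L·h

Trapezoidal AUC_0→17:
  [0→1]: (0.00+36.68)/2 × 1 = 18.34
  [1→4]: (36.68+13.78)/2 × 3 = 75.69
  [4→7]: (13.78+3.65)/2 × 3 = 26.145
  [7→9]: (3.65+1.50)/2 × 2 = 5.15
  [9→15]: (1.50+0.10)/2 × 6 = 4.8
  [15→17]: (0.10+0.04)/2 × 2 = 0.14
  Sum = 130.265 mg/L·h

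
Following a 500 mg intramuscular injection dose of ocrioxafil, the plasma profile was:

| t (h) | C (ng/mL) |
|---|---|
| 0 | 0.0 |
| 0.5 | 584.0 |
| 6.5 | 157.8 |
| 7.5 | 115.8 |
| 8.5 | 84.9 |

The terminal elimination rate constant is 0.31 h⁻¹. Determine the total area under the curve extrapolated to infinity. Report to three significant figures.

AUC = 2880 ng/mL·h

Trapezoidal AUC_0→8.5:
  [0→0.5]: (0.0+584.0)/2 × 0.5 = 146.0
  [0.5→6.5]: (584.0+157.8)/2 × 6 = 2225.4
  [6.5→7.5]: (157.8+115.8)/2 × 1 = 136.8
  [7.5→8.5]: (115.8+84.9)/2 × 1 = 100.35
  Sum = 2608.55 ng/mL·h
Extrapolated tail: C_last / k_e = 84.9 / 0.31 = 273.871
AUC_0→∞ = 2608.55 + 273.871 = 2882.421 ng/mL·h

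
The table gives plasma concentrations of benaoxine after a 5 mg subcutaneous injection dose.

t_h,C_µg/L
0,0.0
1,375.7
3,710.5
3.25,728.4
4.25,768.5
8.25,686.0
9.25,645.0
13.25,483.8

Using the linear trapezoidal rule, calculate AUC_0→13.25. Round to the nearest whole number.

AUC = 8034 µg/L·h

Trapezoidal AUC_0→13.25:
  [0→1]: (0.0+375.7)/2 × 1 = 187.85
  [1→3]: (375.7+710.5)/2 × 2 = 1086.2
  [3→3.25]: (710.5+728.4)/2 × 0.25 = 179.8625
  [3.25→4.25]: (728.4+768.5)/2 × 1 = 748.45
  [4.25→8.25]: (768.5+686.0)/2 × 4 = 2909.0
  [8.25→9.25]: (686.0+645.0)/2 × 1 = 665.5
  [9.25→13.25]: (645.0+483.8)/2 × 4 = 2257.6
  Sum = 8034.4625 µg/L·h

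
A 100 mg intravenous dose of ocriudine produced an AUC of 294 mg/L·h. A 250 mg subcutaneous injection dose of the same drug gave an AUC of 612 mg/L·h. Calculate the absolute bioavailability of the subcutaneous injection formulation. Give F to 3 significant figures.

F = 0.833

F = (AUC_ev / D_ev) / (AUC_iv / D_iv)
  = (612/250) / (294/100)
  = 2.448 / 2.94 = 0.8327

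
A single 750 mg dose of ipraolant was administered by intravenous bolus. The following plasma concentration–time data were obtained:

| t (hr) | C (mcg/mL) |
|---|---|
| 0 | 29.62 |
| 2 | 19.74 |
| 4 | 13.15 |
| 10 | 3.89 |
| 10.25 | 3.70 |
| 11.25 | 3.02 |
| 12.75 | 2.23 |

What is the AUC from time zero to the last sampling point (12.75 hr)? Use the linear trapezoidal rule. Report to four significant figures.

Trapezoidal AUC_0→12.75:
  [0→2]: (29.62+19.74)/2 × 2 = 49.36
  [2→4]: (19.74+13.15)/2 × 2 = 32.89
  [4→10]: (13.15+3.89)/2 × 6 = 51.12
  [10→10.25]: (3.89+3.70)/2 × 0.25 = 0.94875
  [10.25→11.25]: (3.70+3.02)/2 × 1 = 3.36
  [11.25→12.75]: (3.02+2.23)/2 × 1.5 = 3.9375
  Sum = 141.61625 mcg/mL·hr

AUC = 141.6 mcg/mL·hr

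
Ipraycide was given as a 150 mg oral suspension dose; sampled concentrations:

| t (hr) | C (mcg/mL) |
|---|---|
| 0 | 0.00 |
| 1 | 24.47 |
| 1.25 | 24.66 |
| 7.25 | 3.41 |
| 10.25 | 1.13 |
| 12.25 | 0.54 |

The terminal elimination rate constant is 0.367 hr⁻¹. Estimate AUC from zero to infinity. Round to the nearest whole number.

Trapezoidal AUC_0→12.25:
  [0→1]: (0.00+24.47)/2 × 1 = 12.235
  [1→1.25]: (24.47+24.66)/2 × 0.25 = 6.14125
  [1.25→7.25]: (24.66+3.41)/2 × 6 = 84.21
  [7.25→10.25]: (3.41+1.13)/2 × 3 = 6.81
  [10.25→12.25]: (1.13+0.54)/2 × 2 = 1.67
  Sum = 111.06625 mcg/mL·hr
Extrapolated tail: C_last / k_e = 0.54 / 0.367 = 1.471
AUC_0→∞ = 111.06625 + 1.471 = 112.53725 mcg/mL·hr

AUC = 113 mcg/mL·hr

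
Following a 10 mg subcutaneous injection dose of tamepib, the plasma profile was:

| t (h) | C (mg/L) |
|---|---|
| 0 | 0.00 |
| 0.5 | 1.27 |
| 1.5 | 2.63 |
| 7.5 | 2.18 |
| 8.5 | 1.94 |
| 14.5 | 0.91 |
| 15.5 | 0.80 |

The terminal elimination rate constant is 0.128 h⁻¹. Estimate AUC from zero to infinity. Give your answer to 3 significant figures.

AUC = 34.4 mg/L·h

Trapezoidal AUC_0→15.5:
  [0→0.5]: (0.00+1.27)/2 × 0.5 = 0.3175
  [0.5→1.5]: (1.27+2.63)/2 × 1 = 1.95
  [1.5→7.5]: (2.63+2.18)/2 × 6 = 14.43
  [7.5→8.5]: (2.18+1.94)/2 × 1 = 2.06
  [8.5→14.5]: (1.94+0.91)/2 × 6 = 8.55
  [14.5→15.5]: (0.91+0.80)/2 × 1 = 0.855
  Sum = 28.1625 mg/L·h
Extrapolated tail: C_last / k_e = 0.80 / 0.128 = 6.250
AUC_0→∞ = 28.1625 + 6.250 = 34.4125 mg/L·h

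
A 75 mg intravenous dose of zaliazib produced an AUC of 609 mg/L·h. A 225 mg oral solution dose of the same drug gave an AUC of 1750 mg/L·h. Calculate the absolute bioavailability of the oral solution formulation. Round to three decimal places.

F = 0.958

F = (AUC_ev / D_ev) / (AUC_iv / D_iv)
  = (1750/225) / (609/75)
  = 7.77778 / 8.12 = 0.9579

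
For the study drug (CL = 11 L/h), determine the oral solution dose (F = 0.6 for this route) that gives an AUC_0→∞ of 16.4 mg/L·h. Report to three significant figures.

Dose = CL × AUC_0→∞ / F
     = 11 × 16.4 / 0.6 = 300.667 mg

Dose = 301 mg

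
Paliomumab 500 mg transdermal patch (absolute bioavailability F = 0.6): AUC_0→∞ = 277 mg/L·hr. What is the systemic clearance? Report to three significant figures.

CL = F × Dose / AUC_0→∞
   = 0.6 × 500 / 277 = 1.08303 L/hr

CL = 1.08 L/hr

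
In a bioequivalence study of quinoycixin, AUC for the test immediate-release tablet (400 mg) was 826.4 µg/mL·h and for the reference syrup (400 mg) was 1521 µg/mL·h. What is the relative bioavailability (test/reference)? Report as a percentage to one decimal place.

F_rel = (AUC_test/D_test) / (AUC_ref/D_ref)
      = (826.4/400) / (1521/400)
      = 2.066 / 3.8025 = 0.5433 = 54.33%

F_rel = 54.3%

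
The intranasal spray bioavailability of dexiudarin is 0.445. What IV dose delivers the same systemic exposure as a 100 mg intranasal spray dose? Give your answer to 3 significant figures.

D_iv = 44.5 mg

Systemic exposure from an extravascular dose = F × D_ev, so the equivalent IV dose is F × D_ev.
D_iv = F × D_ev = 0.445 × 100 = 44.5 mg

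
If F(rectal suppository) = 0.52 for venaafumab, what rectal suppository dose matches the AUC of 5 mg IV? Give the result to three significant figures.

For equal systemic exposure: F × D_ev = D_iv
D_ev = D_iv / F = 5 / 0.52 = 9.61538 mg

D_rectal = 9.62 mg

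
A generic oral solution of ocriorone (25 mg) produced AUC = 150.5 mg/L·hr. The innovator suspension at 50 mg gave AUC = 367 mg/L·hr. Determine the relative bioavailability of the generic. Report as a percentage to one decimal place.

F_rel = 82.0%

F_rel = (AUC_test/D_test) / (AUC_ref/D_ref)
      = (150.5/25) / (367/50)
      = 6.02 / 7.34 = 0.8202 = 82.02%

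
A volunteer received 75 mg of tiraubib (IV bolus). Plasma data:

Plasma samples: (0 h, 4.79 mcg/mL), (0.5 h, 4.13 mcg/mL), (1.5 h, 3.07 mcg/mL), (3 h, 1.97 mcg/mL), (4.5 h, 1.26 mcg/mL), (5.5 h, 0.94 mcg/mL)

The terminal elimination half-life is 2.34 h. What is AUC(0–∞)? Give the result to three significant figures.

Trapezoidal AUC_0→5.5:
  [0→0.5]: (4.79+4.13)/2 × 0.5 = 2.23
  [0.5→1.5]: (4.13+3.07)/2 × 1 = 3.6
  [1.5→3]: (3.07+1.97)/2 × 1.5 = 3.78
  [3→4.5]: (1.97+1.26)/2 × 1.5 = 2.4225
  [4.5→5.5]: (1.26+0.94)/2 × 1 = 1.1
  Sum = 13.1325 mcg/mL·h
k_e = ln2 / t½ = 0.693147 / 2.34 = 0.2962 h^-1
Extrapolated tail: C_last / k_e = 0.94 / 0.2962 = 3.174
AUC_0→∞ = 13.1325 + 3.174 = 16.3065 mcg/mL·h

AUC = 16.3 mcg/mL·h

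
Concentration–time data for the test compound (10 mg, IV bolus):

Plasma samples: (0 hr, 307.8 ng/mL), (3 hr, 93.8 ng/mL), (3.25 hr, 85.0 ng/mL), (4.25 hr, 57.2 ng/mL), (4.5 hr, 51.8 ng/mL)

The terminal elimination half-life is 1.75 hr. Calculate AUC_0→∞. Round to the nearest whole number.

Trapezoidal AUC_0→4.5:
  [0→3]: (307.8+93.8)/2 × 3 = 602.4
  [3→3.25]: (93.8+85.0)/2 × 0.25 = 22.35
  [3.25→4.25]: (85.0+57.2)/2 × 1 = 71.1
  [4.25→4.5]: (57.2+51.8)/2 × 0.25 = 13.625
  Sum = 709.475 ng/mL·hr
k_e = ln2 / t½ = 0.693147 / 1.75 = 0.3961 hr^-1
Extrapolated tail: C_last / k_e = 51.8 / 0.3961 = 130.775
AUC_0→∞ = 709.475 + 130.775 = 840.25 ng/mL·hr

AUC = 840 ng/mL·hr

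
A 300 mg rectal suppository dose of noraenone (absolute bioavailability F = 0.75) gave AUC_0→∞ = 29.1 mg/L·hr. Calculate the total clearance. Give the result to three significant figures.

CL = F × Dose / AUC_0→∞
   = 0.75 × 300 / 29.1 = 7.73196 L/hr

CL = 7.73 L/hr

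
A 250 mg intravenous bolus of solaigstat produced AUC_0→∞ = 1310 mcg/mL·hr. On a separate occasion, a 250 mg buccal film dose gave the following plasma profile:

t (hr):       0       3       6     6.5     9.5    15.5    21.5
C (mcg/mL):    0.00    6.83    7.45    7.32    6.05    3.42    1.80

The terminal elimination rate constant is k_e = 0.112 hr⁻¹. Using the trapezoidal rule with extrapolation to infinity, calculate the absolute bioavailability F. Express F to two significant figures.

F = 0.088

Trapezoidal AUC_0→21.5 (buccal film):
  [0→3]: (0.00+6.83)/2 × 3 = 10.245
  [3→6]: (6.83+7.45)/2 × 3 = 21.42
  [6→6.5]: (7.45+7.32)/2 × 0.5 = 3.6925
  [6.5→9.5]: (7.32+6.05)/2 × 3 = 20.055
  [9.5→15.5]: (6.05+3.42)/2 × 6 = 28.41
  [15.5→21.5]: (3.42+1.80)/2 × 6 = 15.66
  Sum = 99.4825 mcg/mL·hr
Tail: C_last/k_e = 1.80/0.112 = 16.071
AUC_0→∞ (buccal film) = 99.4825 + 16.071 = 115.5535 mcg/mL·hr
F = (AUC_ev/D_ev)/(AUC_iv/D_iv) = (115.5535/250)/(1310/250) = 0.462214/5.24 = 0.0882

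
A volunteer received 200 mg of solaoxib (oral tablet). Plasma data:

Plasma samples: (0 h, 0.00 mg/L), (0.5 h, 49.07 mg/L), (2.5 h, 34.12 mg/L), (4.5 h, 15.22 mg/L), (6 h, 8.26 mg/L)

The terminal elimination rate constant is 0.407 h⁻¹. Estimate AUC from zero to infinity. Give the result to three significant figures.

AUC = 183 mg/L·h

Trapezoidal AUC_0→6:
  [0→0.5]: (0.00+49.07)/2 × 0.5 = 12.2675
  [0.5→2.5]: (49.07+34.12)/2 × 2 = 83.19
  [2.5→4.5]: (34.12+15.22)/2 × 2 = 49.34
  [4.5→6]: (15.22+8.26)/2 × 1.5 = 17.61
  Sum = 162.4075 mg/L·h
Extrapolated tail: C_last / k_e = 8.26 / 0.407 = 20.295
AUC_0→∞ = 162.4075 + 20.295 = 182.7025 mg/L·h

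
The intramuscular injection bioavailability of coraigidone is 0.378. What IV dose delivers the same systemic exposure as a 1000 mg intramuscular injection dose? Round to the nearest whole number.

Systemic exposure from an extravascular dose = F × D_ev, so the equivalent IV dose is F × D_ev.
D_iv = F × D_ev = 0.378 × 1000 = 378 mg

D_iv = 378 mg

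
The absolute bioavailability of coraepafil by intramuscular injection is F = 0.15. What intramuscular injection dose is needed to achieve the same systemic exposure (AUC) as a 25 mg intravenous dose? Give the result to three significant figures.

D_intramuscular = 167 mg

For equal systemic exposure: F × D_ev = D_iv
D_ev = D_iv / F = 25 / 0.15 = 166.667 mg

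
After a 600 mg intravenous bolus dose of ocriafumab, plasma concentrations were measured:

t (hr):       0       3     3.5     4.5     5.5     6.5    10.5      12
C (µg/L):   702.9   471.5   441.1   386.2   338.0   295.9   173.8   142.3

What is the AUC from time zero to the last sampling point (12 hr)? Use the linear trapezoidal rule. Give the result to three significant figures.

AUC = 4260 µg/L·hr

Trapezoidal AUC_0→12:
  [0→3]: (702.9+471.5)/2 × 3 = 1761.6
  [3→3.5]: (471.5+441.1)/2 × 0.5 = 228.15
  [3.5→4.5]: (441.1+386.2)/2 × 1 = 413.65
  [4.5→5.5]: (386.2+338.0)/2 × 1 = 362.1
  [5.5→6.5]: (338.0+295.9)/2 × 1 = 316.95
  [6.5→10.5]: (295.9+173.8)/2 × 4 = 939.4
  [10.5→12]: (173.8+142.3)/2 × 1.5 = 237.075
  Sum = 4258.925 µg/L·hr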